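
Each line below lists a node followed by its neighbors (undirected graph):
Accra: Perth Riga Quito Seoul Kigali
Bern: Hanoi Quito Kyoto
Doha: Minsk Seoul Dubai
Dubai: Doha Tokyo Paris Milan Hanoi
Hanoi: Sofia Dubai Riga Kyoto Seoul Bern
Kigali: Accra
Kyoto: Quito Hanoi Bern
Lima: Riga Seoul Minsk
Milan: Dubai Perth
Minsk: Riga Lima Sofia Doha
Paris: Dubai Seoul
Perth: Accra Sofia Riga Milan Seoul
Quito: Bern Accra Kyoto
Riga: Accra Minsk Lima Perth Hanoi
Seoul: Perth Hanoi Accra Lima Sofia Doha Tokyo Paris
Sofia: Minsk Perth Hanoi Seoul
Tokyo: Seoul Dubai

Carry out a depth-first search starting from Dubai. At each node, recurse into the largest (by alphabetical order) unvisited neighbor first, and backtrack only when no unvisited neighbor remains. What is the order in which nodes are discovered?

Dubai Tokyo Seoul Sofia Perth Riga Minsk Lima Doha Hanoi Kyoto Quito Bern Accra Kigali Milan Paris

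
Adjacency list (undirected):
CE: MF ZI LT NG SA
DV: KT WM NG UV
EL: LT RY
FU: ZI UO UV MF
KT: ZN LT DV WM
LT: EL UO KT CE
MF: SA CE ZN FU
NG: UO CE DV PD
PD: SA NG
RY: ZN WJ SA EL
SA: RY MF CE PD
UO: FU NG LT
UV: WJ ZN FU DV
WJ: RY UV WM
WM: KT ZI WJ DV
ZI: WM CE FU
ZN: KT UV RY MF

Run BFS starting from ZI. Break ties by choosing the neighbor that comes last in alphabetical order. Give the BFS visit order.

ZI -> WM -> FU -> CE -> WJ -> KT -> DV -> UV -> UO -> MF -> SA -> NG -> LT -> RY -> ZN -> PD -> EL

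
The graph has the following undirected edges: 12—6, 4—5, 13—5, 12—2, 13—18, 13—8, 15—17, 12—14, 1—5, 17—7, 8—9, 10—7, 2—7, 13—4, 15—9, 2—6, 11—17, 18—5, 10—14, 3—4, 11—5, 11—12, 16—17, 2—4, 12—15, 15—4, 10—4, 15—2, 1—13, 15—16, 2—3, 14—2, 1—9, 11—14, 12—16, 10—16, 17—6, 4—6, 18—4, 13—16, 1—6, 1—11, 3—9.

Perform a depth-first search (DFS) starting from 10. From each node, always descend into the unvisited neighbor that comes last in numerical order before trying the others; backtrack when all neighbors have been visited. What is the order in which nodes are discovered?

Visit 10
10 → 16
16 → 17
17 → 15
15 → 12
12 → 14
14 → 11
11 → 5
5 → 18
18 → 13
13 → 8
8 → 9
9 → 3
3 → 4
4 → 6
6 → 2
2 → 7
6 → 1

10 → 16 → 17 → 15 → 12 → 14 → 11 → 5 → 18 → 13 → 8 → 9 → 3 → 4 → 6 → 2 → 7 → 1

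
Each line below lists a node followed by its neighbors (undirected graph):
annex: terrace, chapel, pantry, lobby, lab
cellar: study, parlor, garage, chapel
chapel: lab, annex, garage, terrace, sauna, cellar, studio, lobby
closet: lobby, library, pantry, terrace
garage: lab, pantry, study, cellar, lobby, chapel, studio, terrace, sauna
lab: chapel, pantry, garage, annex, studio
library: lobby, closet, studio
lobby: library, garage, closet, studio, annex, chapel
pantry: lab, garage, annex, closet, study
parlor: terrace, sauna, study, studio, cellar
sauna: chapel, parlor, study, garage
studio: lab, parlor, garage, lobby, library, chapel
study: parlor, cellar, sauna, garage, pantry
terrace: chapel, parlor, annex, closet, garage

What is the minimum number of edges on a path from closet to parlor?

2

Level 0: closet
Level 1: library, lobby, pantry, terrace
Level 2: annex, chapel, garage, lab, parlor, studio, study
Level 3: cellar, sauna
parlor first appears at level 2.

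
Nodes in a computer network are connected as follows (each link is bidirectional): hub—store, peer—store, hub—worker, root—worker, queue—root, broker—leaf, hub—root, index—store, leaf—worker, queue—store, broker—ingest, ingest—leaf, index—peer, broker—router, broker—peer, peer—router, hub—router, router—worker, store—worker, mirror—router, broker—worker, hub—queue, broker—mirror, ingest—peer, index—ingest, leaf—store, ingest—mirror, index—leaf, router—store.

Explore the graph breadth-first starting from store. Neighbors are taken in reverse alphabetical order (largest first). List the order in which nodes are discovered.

store worker router queue peer leaf index hub root broker mirror ingest

Visit store; enqueue worker, router, queue, peer, leaf, index, hub → queue [worker, router, queue, peer, leaf, index, hub]
Visit worker; enqueue root, broker → queue [router, queue, peer, leaf, index, hub, root, broker]
Visit router; enqueue mirror → queue [queue, peer, leaf, index, hub, root, broker, mirror]
Visit queue → queue [peer, leaf, index, hub, root, broker, mirror]
Visit peer; enqueue ingest → queue [leaf, index, hub, root, broker, mirror, ingest]
Visit leaf → queue [index, hub, root, broker, mirror, ingest]
Visit index → queue [hub, root, broker, mirror, ingest]
Visit hub → queue [root, broker, mirror, ingest]
Visit root → queue [broker, mirror, ingest]
Visit broker → queue [mirror, ingest]
Visit mirror → queue [ingest]
Visit ingest → queue []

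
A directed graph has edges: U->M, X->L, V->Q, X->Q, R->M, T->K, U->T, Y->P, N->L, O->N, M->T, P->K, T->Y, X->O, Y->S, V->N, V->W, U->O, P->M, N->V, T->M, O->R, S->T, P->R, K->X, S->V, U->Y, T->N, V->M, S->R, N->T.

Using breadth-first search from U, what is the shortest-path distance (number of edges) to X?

Level 0: U
Level 1: M, O, T, Y
Level 2: K, N, P, R, S
Level 3: L, V, X
Level 4: Q, W
X first appears at level 3.

3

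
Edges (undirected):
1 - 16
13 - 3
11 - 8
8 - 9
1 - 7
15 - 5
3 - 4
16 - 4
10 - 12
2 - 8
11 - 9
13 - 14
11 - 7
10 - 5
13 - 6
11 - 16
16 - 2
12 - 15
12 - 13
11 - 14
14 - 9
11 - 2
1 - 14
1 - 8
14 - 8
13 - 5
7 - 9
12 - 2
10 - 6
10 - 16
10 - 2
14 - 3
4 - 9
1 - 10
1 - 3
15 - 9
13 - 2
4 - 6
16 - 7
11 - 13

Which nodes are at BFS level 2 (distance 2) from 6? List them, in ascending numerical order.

1, 2, 3, 5, 9, 11, 12, 14, 16

Level 0: 6
Level 1: 4, 10, 13
Level 2: 1, 2, 3, 5, 9, 11, 12, 14, 16
Level 3: 7, 8, 15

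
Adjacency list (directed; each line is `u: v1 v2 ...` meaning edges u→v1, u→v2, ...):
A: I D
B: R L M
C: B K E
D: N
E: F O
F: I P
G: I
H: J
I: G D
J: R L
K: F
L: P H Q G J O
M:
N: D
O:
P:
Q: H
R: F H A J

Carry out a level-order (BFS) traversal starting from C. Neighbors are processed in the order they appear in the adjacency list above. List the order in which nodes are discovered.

C, B, K, E, R, L, M, F, O, H, A, J, P, Q, G, I, D, N

Visit C; enqueue B, K, E → queue [B, K, E]
Visit B; enqueue R, L, M → queue [K, E, R, L, M]
Visit K; enqueue F → queue [E, R, L, M, F]
Visit E; enqueue O → queue [R, L, M, F, O]
Visit R; enqueue H, A, J → queue [L, M, F, O, H, A, J]
Visit L; enqueue P, Q, G → queue [M, F, O, H, A, J, P, Q, G]
Visit M → queue [F, O, H, A, J, P, Q, G]
Visit F; enqueue I → queue [O, H, A, J, P, Q, G, I]
Visit O → queue [H, A, J, P, Q, G, I]
Visit H → queue [A, J, P, Q, G, I]
Visit A; enqueue D → queue [J, P, Q, G, I, D]
Visit J → queue [P, Q, G, I, D]
Visit P → queue [Q, G, I, D]
Visit Q → queue [G, I, D]
Visit G → queue [I, D]
Visit I → queue [D]
Visit D; enqueue N → queue [N]
Visit N → queue []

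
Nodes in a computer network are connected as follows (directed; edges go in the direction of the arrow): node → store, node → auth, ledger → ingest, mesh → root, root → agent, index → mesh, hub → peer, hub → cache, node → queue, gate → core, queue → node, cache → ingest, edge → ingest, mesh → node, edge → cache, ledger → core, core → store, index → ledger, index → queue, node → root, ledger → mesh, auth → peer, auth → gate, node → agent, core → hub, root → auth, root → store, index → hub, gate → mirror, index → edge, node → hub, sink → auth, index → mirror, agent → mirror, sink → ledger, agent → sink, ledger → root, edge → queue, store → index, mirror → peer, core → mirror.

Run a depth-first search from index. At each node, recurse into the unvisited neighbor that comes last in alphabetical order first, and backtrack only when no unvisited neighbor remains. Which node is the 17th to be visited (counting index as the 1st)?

mesh

Visit index
index → queue
queue → node
node → store
node → root
root → auth
auth → peer
auth → gate
gate → mirror
gate → core
core → hub
hub → cache
cache → ingest
root → agent
agent → sink
sink → ledger
ledger → mesh
index → edge

Visit order: index, queue, node, store, root, auth, peer, gate, mirror, core, hub, cache, ingest, agent, sink, ledger, mesh, edge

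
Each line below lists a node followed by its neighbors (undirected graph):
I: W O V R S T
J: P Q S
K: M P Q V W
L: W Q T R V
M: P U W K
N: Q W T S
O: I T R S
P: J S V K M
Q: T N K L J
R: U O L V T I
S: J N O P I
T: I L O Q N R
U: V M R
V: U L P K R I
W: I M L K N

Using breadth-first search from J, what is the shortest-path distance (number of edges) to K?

Level 0: J
Level 1: P, Q, S
Level 2: I, K, L, M, N, O, T, V
Level 3: R, U, W
K first appears at level 2.

2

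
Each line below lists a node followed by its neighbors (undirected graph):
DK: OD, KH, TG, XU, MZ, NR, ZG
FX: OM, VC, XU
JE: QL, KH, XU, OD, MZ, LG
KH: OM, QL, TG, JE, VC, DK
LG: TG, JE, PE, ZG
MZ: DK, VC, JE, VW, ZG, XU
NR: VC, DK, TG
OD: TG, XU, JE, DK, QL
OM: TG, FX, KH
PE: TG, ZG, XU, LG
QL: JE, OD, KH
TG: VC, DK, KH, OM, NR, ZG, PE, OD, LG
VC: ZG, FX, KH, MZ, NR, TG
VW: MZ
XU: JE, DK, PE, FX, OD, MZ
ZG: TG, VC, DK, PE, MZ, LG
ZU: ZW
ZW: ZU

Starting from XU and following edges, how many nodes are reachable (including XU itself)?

BFS from XU visits: XU, PE, OD, MZ, JE, FX, DK, ZG, TG, LG, QL, VW, VC, KH, OM, NR
Reachable nodes: 16 of 18 total.

16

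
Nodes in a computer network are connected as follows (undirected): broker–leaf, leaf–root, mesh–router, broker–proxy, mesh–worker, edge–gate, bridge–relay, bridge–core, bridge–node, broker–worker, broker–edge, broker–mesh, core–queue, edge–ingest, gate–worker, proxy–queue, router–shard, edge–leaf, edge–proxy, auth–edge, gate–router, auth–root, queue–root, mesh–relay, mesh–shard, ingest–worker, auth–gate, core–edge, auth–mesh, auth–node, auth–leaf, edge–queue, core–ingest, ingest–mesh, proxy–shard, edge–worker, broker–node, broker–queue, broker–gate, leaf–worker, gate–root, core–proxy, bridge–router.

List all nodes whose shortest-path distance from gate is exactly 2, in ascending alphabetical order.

bridge, core, ingest, leaf, mesh, node, proxy, queue, shard

Level 0: gate
Level 1: auth, broker, edge, root, router, worker
Level 2: bridge, core, ingest, leaf, mesh, node, proxy, queue, shard
Level 3: relay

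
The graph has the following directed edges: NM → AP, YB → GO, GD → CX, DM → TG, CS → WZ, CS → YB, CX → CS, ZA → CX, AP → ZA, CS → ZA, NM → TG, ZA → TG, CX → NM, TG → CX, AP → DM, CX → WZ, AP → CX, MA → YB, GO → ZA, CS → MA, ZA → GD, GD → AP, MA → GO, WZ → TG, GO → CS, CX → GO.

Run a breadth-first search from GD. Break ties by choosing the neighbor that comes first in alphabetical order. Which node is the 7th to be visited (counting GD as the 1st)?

GO

Visit GD; enqueue AP, CX → queue [AP, CX]
Visit AP; enqueue DM, ZA → queue [CX, DM, ZA]
Visit CX; enqueue CS, GO, NM, WZ → queue [DM, ZA, CS, GO, NM, WZ]
Visit DM; enqueue TG → queue [ZA, CS, GO, NM, WZ, TG]
Visit ZA → queue [CS, GO, NM, WZ, TG]
Visit CS; enqueue MA, YB → queue [GO, NM, WZ, TG, MA, YB]
Visit GO → queue [NM, WZ, TG, MA, YB]
Visit NM → queue [WZ, TG, MA, YB]
Visit WZ → queue [TG, MA, YB]
Visit TG → queue [MA, YB]
Visit MA → queue [YB]
Visit YB → queue []

Visit order: GD, AP, CX, DM, ZA, CS, GO, NM, WZ, TG, MA, YB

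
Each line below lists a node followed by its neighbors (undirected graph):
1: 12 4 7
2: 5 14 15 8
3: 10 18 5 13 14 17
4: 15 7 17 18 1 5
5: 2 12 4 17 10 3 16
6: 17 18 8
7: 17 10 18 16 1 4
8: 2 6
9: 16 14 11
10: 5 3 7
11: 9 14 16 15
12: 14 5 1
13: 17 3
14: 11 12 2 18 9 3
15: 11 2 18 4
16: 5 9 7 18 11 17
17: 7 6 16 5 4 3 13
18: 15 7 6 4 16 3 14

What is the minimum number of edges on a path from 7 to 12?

Level 0: 7
Level 1: 1, 4, 10, 16, 17, 18
Level 2: 3, 5, 6, 9, 11, 12, 13, 14, 15
Level 3: 2, 8
12 first appears at level 2.

2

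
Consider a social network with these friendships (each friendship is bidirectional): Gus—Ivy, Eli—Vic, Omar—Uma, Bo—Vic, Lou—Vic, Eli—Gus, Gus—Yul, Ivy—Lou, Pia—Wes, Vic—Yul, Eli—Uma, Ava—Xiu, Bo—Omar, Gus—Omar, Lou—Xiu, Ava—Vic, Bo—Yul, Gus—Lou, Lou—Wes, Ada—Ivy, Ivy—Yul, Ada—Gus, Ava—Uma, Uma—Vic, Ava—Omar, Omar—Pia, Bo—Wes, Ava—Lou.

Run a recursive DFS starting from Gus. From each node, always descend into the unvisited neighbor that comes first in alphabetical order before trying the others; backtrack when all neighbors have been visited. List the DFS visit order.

Visit Gus
Gus → Ada
Ada → Ivy
Ivy → Lou
Lou → Ava
Ava → Omar
Omar → Bo
Bo → Vic
Vic → Eli
Eli → Uma
Vic → Yul
Bo → Wes
Wes → Pia
Ava → Xiu

Gus -> Ada -> Ivy -> Lou -> Ava -> Omar -> Bo -> Vic -> Eli -> Uma -> Yul -> Wes -> Pia -> Xiu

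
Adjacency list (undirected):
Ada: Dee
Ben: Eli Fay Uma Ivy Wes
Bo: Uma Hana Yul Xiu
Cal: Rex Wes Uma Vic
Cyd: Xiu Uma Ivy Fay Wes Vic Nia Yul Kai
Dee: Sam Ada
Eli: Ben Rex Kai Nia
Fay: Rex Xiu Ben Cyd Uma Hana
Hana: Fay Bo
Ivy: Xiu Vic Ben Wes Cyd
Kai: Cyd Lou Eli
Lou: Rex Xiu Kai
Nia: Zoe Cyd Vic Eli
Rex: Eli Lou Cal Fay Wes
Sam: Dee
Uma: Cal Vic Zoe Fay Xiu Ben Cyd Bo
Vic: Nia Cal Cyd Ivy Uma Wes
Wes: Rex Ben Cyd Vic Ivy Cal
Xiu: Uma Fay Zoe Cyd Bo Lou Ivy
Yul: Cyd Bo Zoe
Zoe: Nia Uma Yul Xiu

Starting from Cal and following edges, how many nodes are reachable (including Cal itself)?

BFS from Cal visits: Cal, Rex, Wes, Uma, Vic, Eli, Lou, Fay, Ben, Cyd, Ivy, Zoe, Xiu, Bo, Nia, Kai, Hana, Yul
Reachable nodes: 18 of 21 total.

18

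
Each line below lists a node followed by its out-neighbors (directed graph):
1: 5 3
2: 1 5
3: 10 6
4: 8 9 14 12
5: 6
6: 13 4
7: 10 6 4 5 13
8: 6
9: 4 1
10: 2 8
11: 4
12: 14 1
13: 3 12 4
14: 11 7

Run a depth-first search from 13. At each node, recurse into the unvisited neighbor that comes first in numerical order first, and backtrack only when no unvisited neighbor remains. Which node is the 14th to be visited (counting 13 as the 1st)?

11

Visit 13
13 → 3
3 → 6
6 → 4
4 → 8
4 → 9
9 → 1
1 → 5
4 → 12
12 → 14
14 → 7
7 → 10
10 → 2
14 → 11

Visit order: 13, 3, 6, 4, 8, 9, 1, 5, 12, 14, 7, 10, 2, 11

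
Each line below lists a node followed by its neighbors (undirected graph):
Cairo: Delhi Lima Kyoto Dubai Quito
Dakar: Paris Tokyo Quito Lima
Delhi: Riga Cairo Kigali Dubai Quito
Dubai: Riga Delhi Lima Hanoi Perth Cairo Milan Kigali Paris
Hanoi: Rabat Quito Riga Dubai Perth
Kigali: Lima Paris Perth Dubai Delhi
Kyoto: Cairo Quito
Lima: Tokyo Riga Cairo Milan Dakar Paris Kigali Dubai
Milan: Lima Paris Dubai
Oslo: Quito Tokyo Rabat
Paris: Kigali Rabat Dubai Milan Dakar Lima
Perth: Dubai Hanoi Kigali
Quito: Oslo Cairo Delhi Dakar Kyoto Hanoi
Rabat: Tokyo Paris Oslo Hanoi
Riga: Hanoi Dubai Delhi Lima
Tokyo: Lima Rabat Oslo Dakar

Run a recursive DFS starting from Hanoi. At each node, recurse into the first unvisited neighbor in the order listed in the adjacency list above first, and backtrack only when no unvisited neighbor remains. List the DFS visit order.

Visit Hanoi
Hanoi → Rabat
Rabat → Tokyo
Tokyo → Lima
Lima → Riga
Riga → Dubai
Dubai → Delhi
Delhi → Cairo
Cairo → Kyoto
Kyoto → Quito
Quito → Oslo
Quito → Dakar
Dakar → Paris
Paris → Kigali
Kigali → Perth
Paris → Milan

Hanoi Rabat Tokyo Lima Riga Dubai Delhi Cairo Kyoto Quito Oslo Dakar Paris Kigali Perth Milan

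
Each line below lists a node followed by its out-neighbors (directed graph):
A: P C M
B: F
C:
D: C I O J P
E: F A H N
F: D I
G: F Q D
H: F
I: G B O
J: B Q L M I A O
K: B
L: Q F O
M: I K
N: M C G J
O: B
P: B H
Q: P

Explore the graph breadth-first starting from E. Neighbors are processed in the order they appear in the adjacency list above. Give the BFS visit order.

Visit E; enqueue F, A, H, N → queue [F, A, H, N]
Visit F; enqueue D, I → queue [A, H, N, D, I]
Visit A; enqueue P, C, M → queue [H, N, D, I, P, C, M]
Visit H → queue [N, D, I, P, C, M]
Visit N; enqueue G, J → queue [D, I, P, C, M, G, J]
Visit D; enqueue O → queue [I, P, C, M, G, J, O]
Visit I; enqueue B → queue [P, C, M, G, J, O, B]
Visit P → queue [C, M, G, J, O, B]
Visit C → queue [M, G, J, O, B]
Visit M; enqueue K → queue [G, J, O, B, K]
Visit G; enqueue Q → queue [J, O, B, K, Q]
Visit J; enqueue L → queue [O, B, K, Q, L]
Visit O → queue [B, K, Q, L]
Visit B → queue [K, Q, L]
Visit K → queue [Q, L]
Visit Q → queue [L]
Visit L → queue []

E → F → A → H → N → D → I → P → C → M → G → J → O → B → K → Q → L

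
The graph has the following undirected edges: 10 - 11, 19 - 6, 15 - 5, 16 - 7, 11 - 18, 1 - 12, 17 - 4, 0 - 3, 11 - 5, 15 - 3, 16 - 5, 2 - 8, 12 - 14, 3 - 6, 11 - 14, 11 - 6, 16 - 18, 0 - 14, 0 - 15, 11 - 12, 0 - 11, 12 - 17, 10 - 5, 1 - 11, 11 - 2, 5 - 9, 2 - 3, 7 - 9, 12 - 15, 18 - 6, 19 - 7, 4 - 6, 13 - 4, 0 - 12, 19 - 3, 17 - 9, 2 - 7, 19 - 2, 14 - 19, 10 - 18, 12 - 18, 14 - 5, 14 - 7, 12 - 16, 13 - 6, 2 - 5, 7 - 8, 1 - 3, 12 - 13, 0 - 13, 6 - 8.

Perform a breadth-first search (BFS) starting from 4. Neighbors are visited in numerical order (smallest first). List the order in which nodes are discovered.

4 -> 6 -> 13 -> 17 -> 3 -> 8 -> 11 -> 18 -> 19 -> 0 -> 12 -> 9 -> 1 -> 2 -> 15 -> 7 -> 5 -> 10 -> 14 -> 16

Visit 4; enqueue 6, 13, 17 → queue [6, 13, 17]
Visit 6; enqueue 3, 8, 11, 18, 19 → queue [13, 17, 3, 8, 11, 18, 19]
Visit 13; enqueue 0, 12 → queue [17, 3, 8, 11, 18, 19, 0, 12]
Visit 17; enqueue 9 → queue [3, 8, 11, 18, 19, 0, 12, 9]
Visit 3; enqueue 1, 2, 15 → queue [8, 11, 18, 19, 0, 12, 9, 1, 2, 15]
Visit 8; enqueue 7 → queue [11, 18, 19, 0, 12, 9, 1, 2, 15, 7]
Visit 11; enqueue 5, 10, 14 → queue [18, 19, 0, 12, 9, 1, 2, 15, 7, 5, 10, 14]
Visit 18; enqueue 16 → queue [19, 0, 12, 9, 1, 2, 15, 7, 5, 10, 14, 16]
Visit 19 → queue [0, 12, 9, 1, 2, 15, 7, 5, 10, 14, 16]
Visit 0 → queue [12, 9, 1, 2, 15, 7, 5, 10, 14, 16]
Visit 12 → queue [9, 1, 2, 15, 7, 5, 10, 14, 16]
Visit 9 → queue [1, 2, 15, 7, 5, 10, 14, 16]
Visit 1 → queue [2, 15, 7, 5, 10, 14, 16]
Visit 2 → queue [15, 7, 5, 10, 14, 16]
Visit 15 → queue [7, 5, 10, 14, 16]
Visit 7 → queue [5, 10, 14, 16]
Visit 5 → queue [10, 14, 16]
Visit 10 → queue [14, 16]
Visit 14 → queue [16]
Visit 16 → queue []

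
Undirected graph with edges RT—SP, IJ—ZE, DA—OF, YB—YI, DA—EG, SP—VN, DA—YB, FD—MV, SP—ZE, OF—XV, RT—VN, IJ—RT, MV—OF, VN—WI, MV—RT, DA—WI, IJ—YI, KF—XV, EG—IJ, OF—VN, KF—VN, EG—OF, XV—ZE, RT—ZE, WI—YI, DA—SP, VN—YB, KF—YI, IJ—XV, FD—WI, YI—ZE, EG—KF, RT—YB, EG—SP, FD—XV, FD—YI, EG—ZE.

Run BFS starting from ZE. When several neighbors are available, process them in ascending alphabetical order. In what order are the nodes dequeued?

Visit ZE; enqueue EG, IJ, RT, SP, XV, YI → queue [EG, IJ, RT, SP, XV, YI]
Visit EG; enqueue DA, KF, OF → queue [IJ, RT, SP, XV, YI, DA, KF, OF]
Visit IJ → queue [RT, SP, XV, YI, DA, KF, OF]
Visit RT; enqueue MV, VN, YB → queue [SP, XV, YI, DA, KF, OF, MV, VN, YB]
Visit SP → queue [XV, YI, DA, KF, OF, MV, VN, YB]
Visit XV; enqueue FD → queue [YI, DA, KF, OF, MV, VN, YB, FD]
Visit YI; enqueue WI → queue [DA, KF, OF, MV, VN, YB, FD, WI]
Visit DA → queue [KF, OF, MV, VN, YB, FD, WI]
Visit KF → queue [OF, MV, VN, YB, FD, WI]
Visit OF → queue [MV, VN, YB, FD, WI]
Visit MV → queue [VN, YB, FD, WI]
Visit VN → queue [YB, FD, WI]
Visit YB → queue [FD, WI]
Visit FD → queue [WI]
Visit WI → queue []

ZE EG IJ RT SP XV YI DA KF OF MV VN YB FD WI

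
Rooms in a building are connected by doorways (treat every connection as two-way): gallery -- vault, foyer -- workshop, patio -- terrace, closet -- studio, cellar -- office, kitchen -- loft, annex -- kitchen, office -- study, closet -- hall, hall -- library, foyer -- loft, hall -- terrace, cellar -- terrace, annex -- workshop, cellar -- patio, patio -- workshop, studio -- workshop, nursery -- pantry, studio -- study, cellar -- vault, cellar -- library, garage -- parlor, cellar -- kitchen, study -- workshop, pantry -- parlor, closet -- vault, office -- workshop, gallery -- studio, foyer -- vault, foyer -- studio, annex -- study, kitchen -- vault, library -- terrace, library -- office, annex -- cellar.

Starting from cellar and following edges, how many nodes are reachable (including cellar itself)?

BFS from cellar visits: cellar, annex, kitchen, library, office, patio, terrace, vault, study, workshop, loft, hall, closet, foyer, gallery, studio
Reachable nodes: 16 of 20 total.

16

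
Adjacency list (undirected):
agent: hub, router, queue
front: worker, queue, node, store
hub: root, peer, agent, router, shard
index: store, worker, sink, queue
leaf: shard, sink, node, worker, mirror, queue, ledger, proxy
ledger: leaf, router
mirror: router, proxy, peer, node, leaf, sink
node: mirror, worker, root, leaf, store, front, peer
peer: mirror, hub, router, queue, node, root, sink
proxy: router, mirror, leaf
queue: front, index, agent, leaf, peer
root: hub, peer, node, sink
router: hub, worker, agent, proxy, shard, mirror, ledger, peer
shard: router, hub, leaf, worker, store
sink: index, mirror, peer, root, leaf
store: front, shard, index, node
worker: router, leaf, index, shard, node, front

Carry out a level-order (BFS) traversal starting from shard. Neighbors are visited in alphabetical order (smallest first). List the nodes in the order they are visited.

shard -> hub -> leaf -> router -> store -> worker -> agent -> peer -> root -> ledger -> mirror -> node -> proxy -> queue -> sink -> front -> index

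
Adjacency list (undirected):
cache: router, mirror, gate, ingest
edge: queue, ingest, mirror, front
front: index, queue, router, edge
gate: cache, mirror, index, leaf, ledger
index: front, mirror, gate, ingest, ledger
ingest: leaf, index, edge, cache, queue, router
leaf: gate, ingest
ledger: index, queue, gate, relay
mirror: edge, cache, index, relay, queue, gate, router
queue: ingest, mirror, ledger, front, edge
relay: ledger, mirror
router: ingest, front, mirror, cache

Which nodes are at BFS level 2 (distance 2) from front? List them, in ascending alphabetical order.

Level 0: front
Level 1: edge, index, queue, router
Level 2: cache, gate, ingest, ledger, mirror
Level 3: leaf, relay

cache, gate, ingest, ledger, mirror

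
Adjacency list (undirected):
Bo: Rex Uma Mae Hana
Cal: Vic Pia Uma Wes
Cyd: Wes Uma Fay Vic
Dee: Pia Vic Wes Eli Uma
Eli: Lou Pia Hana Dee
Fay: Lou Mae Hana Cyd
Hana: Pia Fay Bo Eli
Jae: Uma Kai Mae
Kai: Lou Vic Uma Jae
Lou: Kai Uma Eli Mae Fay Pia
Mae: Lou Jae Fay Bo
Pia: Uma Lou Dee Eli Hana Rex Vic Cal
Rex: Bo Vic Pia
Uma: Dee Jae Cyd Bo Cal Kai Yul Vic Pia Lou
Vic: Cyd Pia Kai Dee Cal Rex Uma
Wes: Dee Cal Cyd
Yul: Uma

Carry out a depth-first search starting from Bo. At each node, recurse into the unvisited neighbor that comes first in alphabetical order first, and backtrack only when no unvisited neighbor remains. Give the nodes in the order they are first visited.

Visit Bo
Bo → Hana
Hana → Eli
Eli → Dee
Dee → Pia
Pia → Cal
Cal → Uma
Uma → Cyd
Cyd → Fay
Fay → Lou
Lou → Kai
Kai → Jae
Jae → Mae
Kai → Vic
Vic → Rex
Cyd → Wes
Uma → Yul

Bo → Hana → Eli → Dee → Pia → Cal → Uma → Cyd → Fay → Lou → Kai → Jae → Mae → Vic → Rex → Wes → Yul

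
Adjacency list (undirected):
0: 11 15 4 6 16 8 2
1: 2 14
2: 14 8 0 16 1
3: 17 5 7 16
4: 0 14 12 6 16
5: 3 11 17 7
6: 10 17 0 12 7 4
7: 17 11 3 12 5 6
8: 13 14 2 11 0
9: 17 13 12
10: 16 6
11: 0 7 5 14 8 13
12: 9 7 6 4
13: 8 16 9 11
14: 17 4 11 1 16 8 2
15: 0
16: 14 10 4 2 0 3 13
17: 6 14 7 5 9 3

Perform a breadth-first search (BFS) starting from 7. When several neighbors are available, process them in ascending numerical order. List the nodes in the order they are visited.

Visit 7; enqueue 3, 5, 6, 11, 12, 17 → queue [3, 5, 6, 11, 12, 17]
Visit 3; enqueue 16 → queue [5, 6, 11, 12, 17, 16]
Visit 5 → queue [6, 11, 12, 17, 16]
Visit 6; enqueue 0, 4, 10 → queue [11, 12, 17, 16, 0, 4, 10]
Visit 11; enqueue 8, 13, 14 → queue [12, 17, 16, 0, 4, 10, 8, 13, 14]
Visit 12; enqueue 9 → queue [17, 16, 0, 4, 10, 8, 13, 14, 9]
Visit 17 → queue [16, 0, 4, 10, 8, 13, 14, 9]
Visit 16; enqueue 2 → queue [0, 4, 10, 8, 13, 14, 9, 2]
Visit 0; enqueue 15 → queue [4, 10, 8, 13, 14, 9, 2, 15]
Visit 4 → queue [10, 8, 13, 14, 9, 2, 15]
Visit 10 → queue [8, 13, 14, 9, 2, 15]
Visit 8 → queue [13, 14, 9, 2, 15]
Visit 13 → queue [14, 9, 2, 15]
Visit 14; enqueue 1 → queue [9, 2, 15, 1]
Visit 9 → queue [2, 15, 1]
Visit 2 → queue [15, 1]
Visit 15 → queue [1]
Visit 1 → queue []

7 3 5 6 11 12 17 16 0 4 10 8 13 14 9 2 15 1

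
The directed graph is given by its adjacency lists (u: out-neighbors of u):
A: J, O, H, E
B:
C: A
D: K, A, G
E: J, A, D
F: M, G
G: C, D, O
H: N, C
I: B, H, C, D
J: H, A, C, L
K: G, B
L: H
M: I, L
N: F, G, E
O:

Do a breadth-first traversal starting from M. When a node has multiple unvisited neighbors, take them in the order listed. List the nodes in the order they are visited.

M, I, L, B, H, C, D, N, A, K, G, F, E, J, O

Visit M; enqueue I, L → queue [I, L]
Visit I; enqueue B, H, C, D → queue [L, B, H, C, D]
Visit L → queue [B, H, C, D]
Visit B → queue [H, C, D]
Visit H; enqueue N → queue [C, D, N]
Visit C; enqueue A → queue [D, N, A]
Visit D; enqueue K, G → queue [N, A, K, G]
Visit N; enqueue F, E → queue [A, K, G, F, E]
Visit A; enqueue J, O → queue [K, G, F, E, J, O]
Visit K → queue [G, F, E, J, O]
Visit G → queue [F, E, J, O]
Visit F → queue [E, J, O]
Visit E → queue [J, O]
Visit J → queue [O]
Visit O → queue []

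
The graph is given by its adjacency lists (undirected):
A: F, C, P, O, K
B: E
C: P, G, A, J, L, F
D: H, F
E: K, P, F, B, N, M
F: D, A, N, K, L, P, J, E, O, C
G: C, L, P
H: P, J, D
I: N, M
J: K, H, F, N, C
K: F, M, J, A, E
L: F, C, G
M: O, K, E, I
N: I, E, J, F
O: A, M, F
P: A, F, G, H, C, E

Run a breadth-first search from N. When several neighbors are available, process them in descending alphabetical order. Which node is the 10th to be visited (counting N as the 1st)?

Visit N; enqueue J, I, F, E → queue [J, I, F, E]
Visit J; enqueue K, H, C → queue [I, F, E, K, H, C]
Visit I; enqueue M → queue [F, E, K, H, C, M]
Visit F; enqueue P, O, L, D, A → queue [E, K, H, C, M, P, O, L, D, A]
Visit E; enqueue B → queue [K, H, C, M, P, O, L, D, A, B]
Visit K → queue [H, C, M, P, O, L, D, A, B]
Visit H → queue [C, M, P, O, L, D, A, B]
Visit C; enqueue G → queue [M, P, O, L, D, A, B, G]
Visit M → queue [P, O, L, D, A, B, G]
Visit P → queue [O, L, D, A, B, G]
Visit O → queue [L, D, A, B, G]
Visit L → queue [D, A, B, G]
Visit D → queue [A, B, G]
Visit A → queue [B, G]
Visit B → queue [G]
Visit G → queue []

Visit order: N, J, I, F, E, K, H, C, M, P, O, L, D, A, B, G

P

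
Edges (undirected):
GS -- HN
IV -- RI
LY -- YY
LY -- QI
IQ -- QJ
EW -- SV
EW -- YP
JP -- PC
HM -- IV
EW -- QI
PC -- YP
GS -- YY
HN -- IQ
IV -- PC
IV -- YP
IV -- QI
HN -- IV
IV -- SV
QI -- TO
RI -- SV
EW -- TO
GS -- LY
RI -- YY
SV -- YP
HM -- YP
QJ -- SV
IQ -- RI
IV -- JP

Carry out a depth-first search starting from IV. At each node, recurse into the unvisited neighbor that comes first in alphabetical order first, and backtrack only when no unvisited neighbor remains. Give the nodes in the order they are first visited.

IV, HM, YP, EW, QI, LY, GS, HN, IQ, QJ, SV, RI, YY, TO, PC, JP

Visit IV
IV → HM
HM → YP
YP → EW
EW → QI
QI → LY
LY → GS
GS → HN
HN → IQ
IQ → QJ
QJ → SV
SV → RI
RI → YY
QI → TO
YP → PC
PC → JP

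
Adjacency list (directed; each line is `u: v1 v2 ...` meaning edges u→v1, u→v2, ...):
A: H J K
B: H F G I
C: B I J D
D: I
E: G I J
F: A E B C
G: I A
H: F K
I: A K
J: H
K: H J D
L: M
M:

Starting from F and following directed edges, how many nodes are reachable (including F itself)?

BFS from F visits: F, A, E, B, C, H, J, K, G, I, D
Reachable nodes: 11 of 13 total.

11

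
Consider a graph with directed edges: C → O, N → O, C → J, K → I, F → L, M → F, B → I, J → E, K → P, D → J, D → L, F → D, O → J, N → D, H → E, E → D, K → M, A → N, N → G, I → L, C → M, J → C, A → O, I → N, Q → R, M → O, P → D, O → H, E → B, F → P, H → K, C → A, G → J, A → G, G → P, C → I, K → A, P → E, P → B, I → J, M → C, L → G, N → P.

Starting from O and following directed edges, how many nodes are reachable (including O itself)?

16

BFS from O visits: O, H, J, E, K, C, B, D, A, I, M, P, L, G, N, F
Reachable nodes: 16 of 18 total.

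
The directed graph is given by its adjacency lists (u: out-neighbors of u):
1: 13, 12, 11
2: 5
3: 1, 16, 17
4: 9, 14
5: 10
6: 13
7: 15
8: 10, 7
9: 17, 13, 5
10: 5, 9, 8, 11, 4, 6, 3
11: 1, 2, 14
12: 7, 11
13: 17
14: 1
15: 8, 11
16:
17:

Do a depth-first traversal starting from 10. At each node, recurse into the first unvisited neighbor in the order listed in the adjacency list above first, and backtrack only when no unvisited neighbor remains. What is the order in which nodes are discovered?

Visit 10
10 → 5
10 → 9
9 → 17
9 → 13
10 → 8
8 → 7
7 → 15
15 → 11
11 → 1
1 → 12
11 → 2
11 → 14
10 → 4
10 → 6
10 → 3
3 → 16

10, 5, 9, 17, 13, 8, 7, 15, 11, 1, 12, 2, 14, 4, 6, 3, 16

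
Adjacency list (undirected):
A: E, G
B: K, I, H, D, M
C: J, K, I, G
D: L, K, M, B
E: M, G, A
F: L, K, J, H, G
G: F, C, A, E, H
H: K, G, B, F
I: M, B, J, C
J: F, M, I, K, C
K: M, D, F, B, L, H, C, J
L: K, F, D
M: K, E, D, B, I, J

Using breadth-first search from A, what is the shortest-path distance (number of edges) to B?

3

Level 0: A
Level 1: E, G
Level 2: C, F, H, M
Level 3: B, D, I, J, K, L
B first appears at level 3.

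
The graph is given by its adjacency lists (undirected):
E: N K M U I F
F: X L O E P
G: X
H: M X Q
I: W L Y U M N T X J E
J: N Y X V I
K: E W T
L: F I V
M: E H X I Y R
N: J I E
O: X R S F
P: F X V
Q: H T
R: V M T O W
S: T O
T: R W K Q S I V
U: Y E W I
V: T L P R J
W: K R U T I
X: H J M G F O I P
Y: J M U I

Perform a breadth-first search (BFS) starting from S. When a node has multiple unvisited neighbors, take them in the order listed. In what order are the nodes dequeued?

S, T, O, R, W, K, Q, I, V, X, F, M, U, E, H, L, Y, N, J, P, G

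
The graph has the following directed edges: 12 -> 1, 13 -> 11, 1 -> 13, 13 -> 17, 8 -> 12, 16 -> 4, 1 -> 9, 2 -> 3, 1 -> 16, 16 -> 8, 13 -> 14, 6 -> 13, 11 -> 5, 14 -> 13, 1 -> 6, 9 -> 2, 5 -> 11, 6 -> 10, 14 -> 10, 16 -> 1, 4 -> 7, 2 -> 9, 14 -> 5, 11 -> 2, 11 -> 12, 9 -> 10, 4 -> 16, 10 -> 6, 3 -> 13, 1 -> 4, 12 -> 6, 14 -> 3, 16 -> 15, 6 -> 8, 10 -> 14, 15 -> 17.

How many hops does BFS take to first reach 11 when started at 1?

Level 0: 1
Level 1: 4, 6, 9, 13, 16
Level 2: 2, 7, 8, 10, 11, 14, 15, 17
Level 3: 3, 5, 12
11 first appears at level 2.

2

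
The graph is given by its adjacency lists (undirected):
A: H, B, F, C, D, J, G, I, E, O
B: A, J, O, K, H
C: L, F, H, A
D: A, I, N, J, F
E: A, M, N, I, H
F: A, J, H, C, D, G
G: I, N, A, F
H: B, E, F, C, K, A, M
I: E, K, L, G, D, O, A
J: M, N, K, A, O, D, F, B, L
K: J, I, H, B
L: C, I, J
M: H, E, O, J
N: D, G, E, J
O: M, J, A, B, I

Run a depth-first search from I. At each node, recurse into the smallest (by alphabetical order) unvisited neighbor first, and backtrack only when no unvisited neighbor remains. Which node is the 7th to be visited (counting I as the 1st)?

D

Visit I
I → A
A → B
B → H
H → C
C → F
F → D
D → J
J → K
J → L
J → M
M → E
E → N
N → G
M → O

Visit order: I, A, B, H, C, F, D, J, K, L, M, E, N, G, O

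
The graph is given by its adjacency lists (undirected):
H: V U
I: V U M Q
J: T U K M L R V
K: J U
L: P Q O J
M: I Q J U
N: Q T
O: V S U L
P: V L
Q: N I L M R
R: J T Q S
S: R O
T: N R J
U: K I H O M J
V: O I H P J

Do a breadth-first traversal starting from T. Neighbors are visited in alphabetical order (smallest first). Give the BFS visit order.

T -> J -> N -> R -> K -> L -> M -> U -> V -> Q -> S -> O -> P -> I -> H

Visit T; enqueue J, N, R → queue [J, N, R]
Visit J; enqueue K, L, M, U, V → queue [N, R, K, L, M, U, V]
Visit N; enqueue Q → queue [R, K, L, M, U, V, Q]
Visit R; enqueue S → queue [K, L, M, U, V, Q, S]
Visit K → queue [L, M, U, V, Q, S]
Visit L; enqueue O, P → queue [M, U, V, Q, S, O, P]
Visit M; enqueue I → queue [U, V, Q, S, O, P, I]
Visit U; enqueue H → queue [V, Q, S, O, P, I, H]
Visit V → queue [Q, S, O, P, I, H]
Visit Q → queue [S, O, P, I, H]
Visit S → queue [O, P, I, H]
Visit O → queue [P, I, H]
Visit P → queue [I, H]
Visit I → queue [H]
Visit H → queue []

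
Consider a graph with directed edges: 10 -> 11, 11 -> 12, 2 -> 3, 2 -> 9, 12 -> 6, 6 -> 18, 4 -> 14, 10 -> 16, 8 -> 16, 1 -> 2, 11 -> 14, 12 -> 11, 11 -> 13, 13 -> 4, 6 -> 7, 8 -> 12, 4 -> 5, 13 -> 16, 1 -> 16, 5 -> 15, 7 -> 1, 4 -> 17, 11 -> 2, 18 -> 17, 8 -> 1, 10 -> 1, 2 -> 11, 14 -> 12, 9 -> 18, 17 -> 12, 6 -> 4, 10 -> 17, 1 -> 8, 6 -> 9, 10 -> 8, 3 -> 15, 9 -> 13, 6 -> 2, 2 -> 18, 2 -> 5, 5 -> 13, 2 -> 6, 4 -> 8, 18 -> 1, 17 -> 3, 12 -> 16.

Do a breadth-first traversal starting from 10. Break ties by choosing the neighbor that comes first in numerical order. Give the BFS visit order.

10, 1, 8, 11, 16, 17, 2, 12, 13, 14, 3, 5, 6, 9, 18, 4, 15, 7

Visit 10; enqueue 1, 8, 11, 16, 17 → queue [1, 8, 11, 16, 17]
Visit 1; enqueue 2 → queue [8, 11, 16, 17, 2]
Visit 8; enqueue 12 → queue [11, 16, 17, 2, 12]
Visit 11; enqueue 13, 14 → queue [16, 17, 2, 12, 13, 14]
Visit 16 → queue [17, 2, 12, 13, 14]
Visit 17; enqueue 3 → queue [2, 12, 13, 14, 3]
Visit 2; enqueue 5, 6, 9, 18 → queue [12, 13, 14, 3, 5, 6, 9, 18]
Visit 12 → queue [13, 14, 3, 5, 6, 9, 18]
Visit 13; enqueue 4 → queue [14, 3, 5, 6, 9, 18, 4]
Visit 14 → queue [3, 5, 6, 9, 18, 4]
Visit 3; enqueue 15 → queue [5, 6, 9, 18, 4, 15]
Visit 5 → queue [6, 9, 18, 4, 15]
Visit 6; enqueue 7 → queue [9, 18, 4, 15, 7]
Visit 9 → queue [18, 4, 15, 7]
Visit 18 → queue [4, 15, 7]
Visit 4 → queue [15, 7]
Visit 15 → queue [7]
Visit 7 → queue []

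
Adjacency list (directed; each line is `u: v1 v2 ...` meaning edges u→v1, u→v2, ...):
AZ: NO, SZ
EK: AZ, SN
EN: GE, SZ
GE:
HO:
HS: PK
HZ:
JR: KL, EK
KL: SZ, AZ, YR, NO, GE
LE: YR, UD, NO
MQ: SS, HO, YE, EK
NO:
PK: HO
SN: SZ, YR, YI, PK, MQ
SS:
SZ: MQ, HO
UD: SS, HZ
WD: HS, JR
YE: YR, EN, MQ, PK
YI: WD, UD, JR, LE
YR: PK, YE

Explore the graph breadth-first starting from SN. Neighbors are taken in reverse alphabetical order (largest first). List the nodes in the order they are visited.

SN -> YR -> YI -> SZ -> PK -> MQ -> YE -> WD -> UD -> LE -> JR -> HO -> SS -> EK -> EN -> HS -> HZ -> NO -> KL -> AZ -> GE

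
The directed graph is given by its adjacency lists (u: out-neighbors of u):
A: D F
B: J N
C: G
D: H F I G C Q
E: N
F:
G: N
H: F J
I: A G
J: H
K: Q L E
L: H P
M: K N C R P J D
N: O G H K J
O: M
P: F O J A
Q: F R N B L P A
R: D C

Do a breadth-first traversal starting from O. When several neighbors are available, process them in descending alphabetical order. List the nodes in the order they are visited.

Visit O; enqueue M → queue [M]
Visit M; enqueue R, P, N, K, J, D, C → queue [R, P, N, K, J, D, C]
Visit R → queue [P, N, K, J, D, C]
Visit P; enqueue F, A → queue [N, K, J, D, C, F, A]
Visit N; enqueue H, G → queue [K, J, D, C, F, A, H, G]
Visit K; enqueue Q, L, E → queue [J, D, C, F, A, H, G, Q, L, E]
Visit J → queue [D, C, F, A, H, G, Q, L, E]
Visit D; enqueue I → queue [C, F, A, H, G, Q, L, E, I]
Visit C → queue [F, A, H, G, Q, L, E, I]
Visit F → queue [A, H, G, Q, L, E, I]
Visit A → queue [H, G, Q, L, E, I]
Visit H → queue [G, Q, L, E, I]
Visit G → queue [Q, L, E, I]
Visit Q; enqueue B → queue [L, E, I, B]
Visit L → queue [E, I, B]
Visit E → queue [I, B]
Visit I → queue [B]
Visit B → queue []

O → M → R → P → N → K → J → D → C → F → A → H → G → Q → L → E → I → B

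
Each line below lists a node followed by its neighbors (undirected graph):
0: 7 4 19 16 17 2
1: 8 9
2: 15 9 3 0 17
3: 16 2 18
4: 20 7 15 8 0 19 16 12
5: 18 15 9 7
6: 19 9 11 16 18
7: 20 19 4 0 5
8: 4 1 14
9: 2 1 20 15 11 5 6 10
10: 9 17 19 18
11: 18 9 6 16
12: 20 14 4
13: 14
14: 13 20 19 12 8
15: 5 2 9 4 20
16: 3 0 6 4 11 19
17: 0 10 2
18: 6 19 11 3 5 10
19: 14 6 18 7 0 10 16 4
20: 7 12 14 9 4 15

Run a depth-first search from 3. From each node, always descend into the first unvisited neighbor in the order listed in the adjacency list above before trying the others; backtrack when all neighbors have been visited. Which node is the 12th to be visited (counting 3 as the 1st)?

2

Visit 3
3 → 16
16 → 0
0 → 7
7 → 20
20 → 12
12 → 14
14 → 13
14 → 19
19 → 6
6 → 9
9 → 2
2 → 15
15 → 5
5 → 18
18 → 11
18 → 10
10 → 17
15 → 4
4 → 8
8 → 1

Visit order: 3, 16, 0, 7, 20, 12, 14, 13, 19, 6, 9, 2, 15, 5, 18, 11, 10, 17, 4, 8, 1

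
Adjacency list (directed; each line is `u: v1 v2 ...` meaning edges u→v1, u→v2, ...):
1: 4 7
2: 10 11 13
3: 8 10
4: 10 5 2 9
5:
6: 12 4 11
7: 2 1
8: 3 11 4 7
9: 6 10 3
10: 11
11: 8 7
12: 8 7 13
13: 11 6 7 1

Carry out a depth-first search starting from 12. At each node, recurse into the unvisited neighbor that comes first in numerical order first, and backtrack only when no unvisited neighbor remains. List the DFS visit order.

12, 7, 1, 4, 2, 10, 11, 8, 3, 13, 6, 5, 9

Visit 12
12 → 7
7 → 1
1 → 4
4 → 2
2 → 10
10 → 11
11 → 8
8 → 3
2 → 13
13 → 6
4 → 5
4 → 9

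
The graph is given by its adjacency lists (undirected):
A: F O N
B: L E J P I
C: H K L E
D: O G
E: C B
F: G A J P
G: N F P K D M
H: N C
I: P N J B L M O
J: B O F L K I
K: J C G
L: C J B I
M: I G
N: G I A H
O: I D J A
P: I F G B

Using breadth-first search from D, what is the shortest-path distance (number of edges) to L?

Level 0: D
Level 1: G, O
Level 2: A, F, I, J, K, M, N, P
Level 3: B, C, H, L
Level 4: E
L first appears at level 3.

3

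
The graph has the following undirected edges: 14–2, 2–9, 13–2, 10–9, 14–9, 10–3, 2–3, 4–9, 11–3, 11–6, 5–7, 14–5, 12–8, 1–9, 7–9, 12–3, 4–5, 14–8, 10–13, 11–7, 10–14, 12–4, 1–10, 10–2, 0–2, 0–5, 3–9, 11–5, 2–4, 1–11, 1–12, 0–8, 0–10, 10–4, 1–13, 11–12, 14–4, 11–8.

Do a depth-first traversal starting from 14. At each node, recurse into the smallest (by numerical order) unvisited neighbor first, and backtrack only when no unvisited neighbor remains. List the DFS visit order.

14 2 0 5 4 9 1 10 3 11 6 7 8 12 13

Visit 14
14 → 2
2 → 0
0 → 5
5 → 4
4 → 9
9 → 1
1 → 10
10 → 3
3 → 11
11 → 6
11 → 7
11 → 8
8 → 12
10 → 13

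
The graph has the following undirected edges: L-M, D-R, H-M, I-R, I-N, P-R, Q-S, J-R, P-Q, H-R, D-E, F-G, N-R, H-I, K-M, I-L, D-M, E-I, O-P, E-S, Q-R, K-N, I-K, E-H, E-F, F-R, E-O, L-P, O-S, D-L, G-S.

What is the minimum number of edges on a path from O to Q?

Level 0: O
Level 1: E, P, S
Level 2: D, F, G, H, I, L, Q, R
Level 3: J, K, M, N
Q first appears at level 2.

2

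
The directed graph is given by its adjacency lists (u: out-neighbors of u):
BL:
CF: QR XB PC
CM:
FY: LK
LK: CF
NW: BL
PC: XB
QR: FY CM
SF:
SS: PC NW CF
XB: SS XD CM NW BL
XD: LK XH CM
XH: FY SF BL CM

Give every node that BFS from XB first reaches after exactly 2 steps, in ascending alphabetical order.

Level 0: XB
Level 1: BL, CM, NW, SS, XD
Level 2: CF, LK, PC, XH
Level 3: FY, QR, SF

CF, LK, PC, XH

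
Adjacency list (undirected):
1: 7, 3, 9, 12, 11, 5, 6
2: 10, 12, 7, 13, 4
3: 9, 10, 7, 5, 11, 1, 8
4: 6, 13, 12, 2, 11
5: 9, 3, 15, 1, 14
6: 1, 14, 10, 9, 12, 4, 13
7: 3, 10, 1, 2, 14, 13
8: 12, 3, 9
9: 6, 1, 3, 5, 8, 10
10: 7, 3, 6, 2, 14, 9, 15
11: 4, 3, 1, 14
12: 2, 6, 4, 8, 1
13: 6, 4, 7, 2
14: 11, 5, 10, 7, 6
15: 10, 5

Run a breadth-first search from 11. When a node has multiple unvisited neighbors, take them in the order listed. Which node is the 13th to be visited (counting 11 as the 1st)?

5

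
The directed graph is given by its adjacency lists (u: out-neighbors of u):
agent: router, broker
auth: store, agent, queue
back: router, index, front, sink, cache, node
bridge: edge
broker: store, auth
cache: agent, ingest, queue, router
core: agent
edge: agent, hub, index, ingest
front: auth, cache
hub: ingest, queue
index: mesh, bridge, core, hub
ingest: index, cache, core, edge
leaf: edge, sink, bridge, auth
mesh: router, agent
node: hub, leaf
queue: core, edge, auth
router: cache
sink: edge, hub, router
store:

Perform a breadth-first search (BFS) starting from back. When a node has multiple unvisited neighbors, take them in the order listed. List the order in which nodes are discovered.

Visit back; enqueue router, index, front, sink, cache, node → queue [router, index, front, sink, cache, node]
Visit router → queue [index, front, sink, cache, node]
Visit index; enqueue mesh, bridge, core, hub → queue [front, sink, cache, node, mesh, bridge, core, hub]
Visit front; enqueue auth → queue [sink, cache, node, mesh, bridge, core, hub, auth]
Visit sink; enqueue edge → queue [cache, node, mesh, bridge, core, hub, auth, edge]
Visit cache; enqueue agent, ingest, queue → queue [node, mesh, bridge, core, hub, auth, edge, agent, ingest, queue]
Visit node; enqueue leaf → queue [mesh, bridge, core, hub, auth, edge, agent, ingest, queue, leaf]
Visit mesh → queue [bridge, core, hub, auth, edge, agent, ingest, queue, leaf]
Visit bridge → queue [core, hub, auth, edge, agent, ingest, queue, leaf]
Visit core → queue [hub, auth, edge, agent, ingest, queue, leaf]
Visit hub → queue [auth, edge, agent, ingest, queue, leaf]
Visit auth; enqueue store → queue [edge, agent, ingest, queue, leaf, store]
Visit edge → queue [agent, ingest, queue, leaf, store]
Visit agent; enqueue broker → queue [ingest, queue, leaf, store, broker]
Visit ingest → queue [queue, leaf, store, broker]
Visit queue → queue [leaf, store, broker]
Visit leaf → queue [store, broker]
Visit store → queue [broker]
Visit broker → queue []

back → router → index → front → sink → cache → node → mesh → bridge → core → hub → auth → edge → agent → ingest → queue → leaf → store → broker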